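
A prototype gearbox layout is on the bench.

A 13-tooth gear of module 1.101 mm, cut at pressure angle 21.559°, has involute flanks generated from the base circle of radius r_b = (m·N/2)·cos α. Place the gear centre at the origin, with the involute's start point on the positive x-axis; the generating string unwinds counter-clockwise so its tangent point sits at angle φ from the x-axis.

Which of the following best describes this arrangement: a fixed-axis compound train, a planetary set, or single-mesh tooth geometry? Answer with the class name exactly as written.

single-mesh tooth geometry

topology: single-mesh involute geometry — m = 1.101, N = 13
classification: single-mesh tooth geometry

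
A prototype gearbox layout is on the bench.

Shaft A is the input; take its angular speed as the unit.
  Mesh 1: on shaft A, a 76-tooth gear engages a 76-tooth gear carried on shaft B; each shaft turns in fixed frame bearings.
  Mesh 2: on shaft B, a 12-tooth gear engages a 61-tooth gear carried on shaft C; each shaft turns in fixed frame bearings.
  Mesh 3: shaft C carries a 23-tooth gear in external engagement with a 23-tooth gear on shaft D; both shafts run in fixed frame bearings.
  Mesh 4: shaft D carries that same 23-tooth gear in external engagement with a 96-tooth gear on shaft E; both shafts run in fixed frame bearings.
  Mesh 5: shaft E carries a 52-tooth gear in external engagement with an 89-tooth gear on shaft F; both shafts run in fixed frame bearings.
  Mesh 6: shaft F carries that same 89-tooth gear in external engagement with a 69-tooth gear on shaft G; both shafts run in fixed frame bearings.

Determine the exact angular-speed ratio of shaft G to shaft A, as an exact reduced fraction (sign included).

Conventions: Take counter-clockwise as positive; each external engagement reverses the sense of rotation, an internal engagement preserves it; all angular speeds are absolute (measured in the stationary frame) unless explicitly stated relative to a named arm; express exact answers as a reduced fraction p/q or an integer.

class = fixed-axis compound train [6 meshes; 6 ratios multiply, 6 sense flips]
mesh 1 [76T→76T]: running ratio 1, sense −
mesh 2 [12T→61T]: running ratio 12/61, sense +
mesh 3 [23T→23T]: running ratio 12/61, sense −
mesh 4 [23T→96T]: running ratio 23/488, sense +
mesh 5 [52T→89T]: running ratio 299/10858, sense −
mesh 6 [89T→69T]: running ratio 13/366, sense +
ω_out/ω_in = 13/366

13/366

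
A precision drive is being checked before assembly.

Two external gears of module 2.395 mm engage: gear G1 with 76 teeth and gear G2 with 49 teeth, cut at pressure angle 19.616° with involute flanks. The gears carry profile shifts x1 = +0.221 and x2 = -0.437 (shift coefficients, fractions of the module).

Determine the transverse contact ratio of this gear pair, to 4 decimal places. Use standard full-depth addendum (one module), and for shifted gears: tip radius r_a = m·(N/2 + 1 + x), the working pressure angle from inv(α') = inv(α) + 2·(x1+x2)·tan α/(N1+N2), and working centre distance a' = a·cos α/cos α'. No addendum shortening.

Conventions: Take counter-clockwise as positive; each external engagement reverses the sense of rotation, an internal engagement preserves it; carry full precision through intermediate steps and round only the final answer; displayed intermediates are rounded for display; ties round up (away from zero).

topology: single-mesh involute geometry — m = 2.395, 76T/49T pair
base radii: r_b1 = 85.728120, r_b2 = 55.272077
tip radii: r_a1 = 93.934295, r_a2 = 60.025885
inv(α') = inv(19.616°) + 2·(+0.221-0.437)·tan α/(76+49) = 0.01280317  ⇒  α' = 19.04248°
a' = a·cos α / cos α' = 149.6875·cos 19.616°/cos 19.04248° = 149.162847
action lengths: √(r_a1²−r_b1²) = 38.397151, √(r_a2²−r_b2²) = 23.411628
base pitch p_b = π·m·cos α = 7.087443
CR = (38.397151 + 23.411628 − 149.162847·sin 19.04248°)/7.087443 = 1.854202
contact ratio ≈ 1.8542

1.8542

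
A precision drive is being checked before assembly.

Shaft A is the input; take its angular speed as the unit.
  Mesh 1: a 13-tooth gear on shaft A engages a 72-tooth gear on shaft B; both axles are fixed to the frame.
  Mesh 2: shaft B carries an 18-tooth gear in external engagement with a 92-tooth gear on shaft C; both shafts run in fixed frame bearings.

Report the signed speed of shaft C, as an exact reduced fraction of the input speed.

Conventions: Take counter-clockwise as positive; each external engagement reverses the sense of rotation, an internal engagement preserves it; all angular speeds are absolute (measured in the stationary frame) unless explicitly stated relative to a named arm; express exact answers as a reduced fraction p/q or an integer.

2-mesh fixed-axis compound train (all bearings frame-fixed)
mesh 1 [13T→72T]: |ω|/ω_in = 1×13/72 = 13/72, sense flips to −
mesh 2 [18T→92T]: |ω|/ω_in = (13/72)×18/92 = 13/368, sense flips to +
signed output speed (× input speed) = 13/368

13/368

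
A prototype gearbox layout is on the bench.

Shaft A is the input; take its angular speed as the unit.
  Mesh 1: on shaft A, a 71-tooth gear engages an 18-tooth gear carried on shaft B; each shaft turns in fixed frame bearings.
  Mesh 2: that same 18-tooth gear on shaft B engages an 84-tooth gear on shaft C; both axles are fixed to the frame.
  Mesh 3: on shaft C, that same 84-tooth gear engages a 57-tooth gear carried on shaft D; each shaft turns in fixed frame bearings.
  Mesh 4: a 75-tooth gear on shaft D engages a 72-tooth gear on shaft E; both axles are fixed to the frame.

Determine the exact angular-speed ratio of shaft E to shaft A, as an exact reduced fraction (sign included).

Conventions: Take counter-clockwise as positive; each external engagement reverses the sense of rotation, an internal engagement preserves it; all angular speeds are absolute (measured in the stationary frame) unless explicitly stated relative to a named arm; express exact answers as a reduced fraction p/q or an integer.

class = fixed-axis compound train [4 meshes; 4 ratios multiply, 4 sense flips]
mesh 1 [71T→18T]: running ratio 71/18, sense −
mesh 2 [18T→84T]: running ratio 71/84, sense +
mesh 3 [84T→57T]: running ratio 71/57, sense −
mesh 4 [75T→72T]: running ratio 1775/1368, sense +
ω_out/ω_in = 1775/1368

1775/1368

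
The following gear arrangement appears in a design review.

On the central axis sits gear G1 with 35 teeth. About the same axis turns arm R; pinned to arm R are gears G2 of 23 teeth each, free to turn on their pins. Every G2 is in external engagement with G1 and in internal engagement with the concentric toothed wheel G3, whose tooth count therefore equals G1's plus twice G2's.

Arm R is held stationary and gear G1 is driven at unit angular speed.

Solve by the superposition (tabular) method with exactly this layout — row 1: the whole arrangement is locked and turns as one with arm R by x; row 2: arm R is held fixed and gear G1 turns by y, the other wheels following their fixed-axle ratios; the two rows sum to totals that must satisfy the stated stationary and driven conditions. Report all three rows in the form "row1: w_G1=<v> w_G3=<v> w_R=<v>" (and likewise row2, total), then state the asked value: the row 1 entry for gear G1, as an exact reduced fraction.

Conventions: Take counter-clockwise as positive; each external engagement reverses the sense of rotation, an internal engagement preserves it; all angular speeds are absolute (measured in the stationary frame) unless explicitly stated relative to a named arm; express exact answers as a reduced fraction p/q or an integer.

row1: w_G1=0 w_G3=0 w_R=0
row2: w_G1=1 w_G3=-35/81 w_R=0
total: w_G1=1 w_G3=-35/81 w_R=0
asked value: 0

topology: planetary set — G1 35T / G2 23T / G3 81T, arm = carrier (Willis)
row 1 (train locked, turned with arm): all members turn x
row 2 (arm held, sun turns y): ω_ring = −(35/81)·y, ω_arm = 0
boundary: total ω_arm = x = 0 and total ω_sun = x + y = 1  ⇒  y = 1, x = 0
row 2 ring = −(35/81)·1 = -35/81
totals (row 1 + row 2): sun 0 + 1 = 1, ring 0 + (-35/81) = -35/81, arm 0 + 0 = 0
asked cell (row1, sun) = 0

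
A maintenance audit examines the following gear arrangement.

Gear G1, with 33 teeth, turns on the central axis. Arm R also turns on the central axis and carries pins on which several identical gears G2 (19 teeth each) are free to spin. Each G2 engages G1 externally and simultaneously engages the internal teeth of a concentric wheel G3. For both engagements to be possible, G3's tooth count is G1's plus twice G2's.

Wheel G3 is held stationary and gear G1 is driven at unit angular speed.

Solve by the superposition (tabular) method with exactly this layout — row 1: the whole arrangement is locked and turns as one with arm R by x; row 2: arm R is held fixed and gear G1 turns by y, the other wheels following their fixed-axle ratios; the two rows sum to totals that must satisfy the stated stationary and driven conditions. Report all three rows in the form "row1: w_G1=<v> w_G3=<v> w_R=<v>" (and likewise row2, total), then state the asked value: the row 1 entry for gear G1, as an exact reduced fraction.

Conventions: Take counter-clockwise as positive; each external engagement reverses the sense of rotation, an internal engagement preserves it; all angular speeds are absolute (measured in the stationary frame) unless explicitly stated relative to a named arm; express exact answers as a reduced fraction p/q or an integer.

topology: planetary set — G1 33T / G2 19T / G3 71T, arm = carrier (Willis)
row 1: whole set turns with the arm by x
row 2 — arm fixed, fixed-axis ratios: sun y, ring −(33/71)·y, arm 0
boundary: total ω_ring = x − (33/71)·y = 0 and total ω_sun = x + y = 1  ⇒  y = 71/104, x = 33/104
row 2 ring = −(33/71)·71/104 = -33/104
totals (row 1 + row 2): sun 33/104 + 71/104 = 1, ring 33/104 + (-33/104) = 0, arm 33/104 + 0 = 33/104
asked cell (row1, sun) = 33/104

row1: w_G1=33/104 w_G3=33/104 w_R=33/104
row2: w_G1=71/104 w_G3=-33/104 w_R=0
total: w_G1=1 w_G3=0 w_R=33/104
asked value: 33/104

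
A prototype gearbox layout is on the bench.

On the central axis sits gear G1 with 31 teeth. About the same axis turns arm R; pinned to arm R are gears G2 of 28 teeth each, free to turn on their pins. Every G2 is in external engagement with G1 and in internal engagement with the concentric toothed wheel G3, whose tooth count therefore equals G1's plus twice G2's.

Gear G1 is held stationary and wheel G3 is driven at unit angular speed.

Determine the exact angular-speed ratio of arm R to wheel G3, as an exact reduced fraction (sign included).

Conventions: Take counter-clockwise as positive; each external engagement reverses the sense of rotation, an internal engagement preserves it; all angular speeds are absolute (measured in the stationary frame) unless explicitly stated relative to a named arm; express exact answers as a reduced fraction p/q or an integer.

class = planetary set [G3 = 31+2·28 = 87; Willis about the carrier]
ring teeth: 31 + 2·28 = 87
31(ω_sun−ω_arm) = −87(ω_ring−ω_arm),  ω_sun = 0, ω_ring = 1
31(0−ω_arm) = −87(1−ω_arm)  ⇒  118·ω_arm = 87  ⇒  ω_arm = 87/118
ω_out/ω_in = 87/118

87/118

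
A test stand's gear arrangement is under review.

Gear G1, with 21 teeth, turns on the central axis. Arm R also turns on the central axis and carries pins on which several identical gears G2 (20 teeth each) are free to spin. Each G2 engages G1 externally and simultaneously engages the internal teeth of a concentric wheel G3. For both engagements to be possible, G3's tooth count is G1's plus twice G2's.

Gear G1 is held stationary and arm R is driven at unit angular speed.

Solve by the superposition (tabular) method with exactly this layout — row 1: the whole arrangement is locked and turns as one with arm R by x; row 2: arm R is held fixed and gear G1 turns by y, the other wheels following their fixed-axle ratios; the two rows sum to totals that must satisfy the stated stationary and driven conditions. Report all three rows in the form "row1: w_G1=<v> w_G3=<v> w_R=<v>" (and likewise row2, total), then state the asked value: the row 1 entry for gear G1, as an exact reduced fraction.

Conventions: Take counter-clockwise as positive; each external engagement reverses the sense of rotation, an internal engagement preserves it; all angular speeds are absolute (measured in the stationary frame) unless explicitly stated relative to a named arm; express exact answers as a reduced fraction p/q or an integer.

topology: planetary set — G1 21T / G2 20T / G3 61T, arm = carrier (Willis)
row 1 — lock + rotate with arm: ω_sun = ω_ring = ω_arm = x
superposition row 2 [arm held]: sun y, ring −(21/61)·y, arm 0
boundary: total ω_sun = x + y = 0 and total ω_arm = x = 1  ⇒  y = -1, x = 1
row 2 ring = −(21/61)·(-1) = 21/61
totals (row 1 + row 2): sun 1 + (-1) = 0, ring 1 + 21/61 = 82/61, arm 1 + 0 = 1
asked cell (row1, sun) = 1

row1: w_G1=1 w_G3=1 w_R=1
row2: w_G1=-1 w_G3=21/61 w_R=0
total: w_G1=0 w_G3=82/61 w_R=1
asked value: 1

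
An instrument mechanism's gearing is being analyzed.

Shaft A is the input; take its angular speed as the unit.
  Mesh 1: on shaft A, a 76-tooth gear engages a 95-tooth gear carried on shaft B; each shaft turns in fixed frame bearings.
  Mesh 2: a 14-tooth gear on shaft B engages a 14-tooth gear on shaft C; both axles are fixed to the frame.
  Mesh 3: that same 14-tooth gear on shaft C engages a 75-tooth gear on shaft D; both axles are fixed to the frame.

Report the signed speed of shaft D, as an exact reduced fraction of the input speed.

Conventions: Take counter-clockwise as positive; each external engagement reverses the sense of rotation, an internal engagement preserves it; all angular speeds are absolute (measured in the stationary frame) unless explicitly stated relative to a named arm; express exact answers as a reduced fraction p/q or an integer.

3-mesh fixed-axis compound train (all bearings frame-fixed)
mesh 1 [76T→95T]: |ω|/ω_in = 1×76/95 = 4/5, sense flips to −
mesh 2 [14T→14T]: |ω|/ω_in = (4/5)×14/14 = 4/5, sense flips to +
mesh 3 [14T→75T]: |ω|/ω_in = (4/5)×14/75 = 56/375, sense flips to −
signed output speed (× input speed) = -56/375

-56/375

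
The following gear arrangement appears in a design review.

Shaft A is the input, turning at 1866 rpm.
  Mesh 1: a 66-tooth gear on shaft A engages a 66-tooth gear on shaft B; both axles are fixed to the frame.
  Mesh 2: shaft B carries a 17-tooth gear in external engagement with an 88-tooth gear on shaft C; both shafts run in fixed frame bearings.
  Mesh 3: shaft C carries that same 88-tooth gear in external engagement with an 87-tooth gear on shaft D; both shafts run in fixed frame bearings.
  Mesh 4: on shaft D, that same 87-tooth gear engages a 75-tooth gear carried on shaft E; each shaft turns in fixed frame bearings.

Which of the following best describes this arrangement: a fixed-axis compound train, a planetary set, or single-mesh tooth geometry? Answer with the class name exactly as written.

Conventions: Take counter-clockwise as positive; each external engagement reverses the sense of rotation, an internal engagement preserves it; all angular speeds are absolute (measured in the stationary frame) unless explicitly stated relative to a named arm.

fixed-axis compound train

4-mesh fixed-axis compound train (all bearings frame-fixed)
classification: fixed-axis compound train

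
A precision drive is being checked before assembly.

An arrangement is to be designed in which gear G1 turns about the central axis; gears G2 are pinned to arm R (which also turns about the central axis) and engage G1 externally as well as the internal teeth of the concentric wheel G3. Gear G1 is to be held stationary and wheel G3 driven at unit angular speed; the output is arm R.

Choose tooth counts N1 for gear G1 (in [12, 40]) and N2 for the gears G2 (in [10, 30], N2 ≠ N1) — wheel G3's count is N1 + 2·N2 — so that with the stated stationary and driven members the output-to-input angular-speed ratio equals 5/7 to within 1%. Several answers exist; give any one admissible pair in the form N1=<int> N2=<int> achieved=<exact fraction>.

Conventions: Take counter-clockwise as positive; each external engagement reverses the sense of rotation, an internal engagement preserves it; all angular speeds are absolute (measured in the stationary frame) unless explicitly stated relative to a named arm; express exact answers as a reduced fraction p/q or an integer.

N1=16 N2=12 achieved=5/7

class = planetary set [ratio 5/7 wanted; Willis about the carrier]
Willis with ω_sun = 0: ω_arm/ω_ring = N3/(N1+N3); set equal to 5/7  ⇒  N3/N1 = (5/7)/(1 − 5/7) = 5/2
N3 = N1 + 2·N2  ⇒  N2/N1 = (N3/N1 − 1)/2 = (5/2 − 1)/2 = 3/4
smallest multiple with N1 ≥ 12 and N2 ≥ 10: k = 4  ⇒  N1 = 4·4 = 16, N2 = 4·3 = 12 (N1 ≤ 40, N2 ≤ 30, N2 ≠ N1 ✓), N3 = 16 + 2·12 = 40
check: N3/(N1+N3) with N1 = 16, N3 = 40 gives 5/7; |achieved − target| = 0 ≤ 1/140 ✓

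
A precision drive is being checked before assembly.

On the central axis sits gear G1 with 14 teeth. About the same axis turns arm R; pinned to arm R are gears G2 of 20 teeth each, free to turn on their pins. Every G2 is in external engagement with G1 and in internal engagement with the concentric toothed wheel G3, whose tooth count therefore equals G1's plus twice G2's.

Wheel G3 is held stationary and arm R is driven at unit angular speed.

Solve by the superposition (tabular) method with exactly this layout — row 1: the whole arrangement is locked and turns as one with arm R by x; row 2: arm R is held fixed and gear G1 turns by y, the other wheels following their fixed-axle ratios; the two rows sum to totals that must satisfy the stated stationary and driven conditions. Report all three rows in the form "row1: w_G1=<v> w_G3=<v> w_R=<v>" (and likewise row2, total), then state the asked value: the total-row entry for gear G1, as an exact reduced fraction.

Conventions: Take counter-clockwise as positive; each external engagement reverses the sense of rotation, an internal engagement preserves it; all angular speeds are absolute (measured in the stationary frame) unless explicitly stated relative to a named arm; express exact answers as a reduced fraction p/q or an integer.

class = planetary set [G3 = 14+2·20 = 54; Willis about the carrier]
row 1: whole set turns with the arm by x
superposition row 2 [arm held]: sun y, ring −(14/54)·y, arm 0
boundary: total ω_ring = x − (14/54)·y = 0 and total ω_arm = x = 1  ⇒  y = 27/7, x = 1
row 2 ring = −(14/54)·27/7 = -1
totals (row 1 + row 2): sun 1 + 27/7 = 34/7, ring 1 + (-1) = 0, arm 1 + 0 = 1
asked cell (total, sun) = 34/7

row1: w_G1=1 w_G3=1 w_R=1
row2: w_G1=27/7 w_G3=-1 w_R=0
total: w_G1=34/7 w_G3=0 w_R=1
asked value: 34/7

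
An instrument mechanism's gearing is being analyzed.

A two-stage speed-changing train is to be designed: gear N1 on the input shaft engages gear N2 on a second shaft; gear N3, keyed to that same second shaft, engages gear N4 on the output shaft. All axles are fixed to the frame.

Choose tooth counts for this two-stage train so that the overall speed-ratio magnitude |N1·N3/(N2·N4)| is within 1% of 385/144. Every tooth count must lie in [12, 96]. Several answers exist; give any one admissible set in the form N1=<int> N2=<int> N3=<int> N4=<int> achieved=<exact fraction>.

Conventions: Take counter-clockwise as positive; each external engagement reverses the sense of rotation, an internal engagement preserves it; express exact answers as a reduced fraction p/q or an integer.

N1=14 N2=12 N3=55 N4=24 achieved=385/144

design class (target 385/144): fixed-axis compound train
target = 385/144 in lowest terms: an exact hit needs N1·N3 = k·385 and N2·N4 = k·144 for one integer k, every count in [12, 96]; additionally prefer no 1:1 stage (N1 ≠ N2, N3 ≠ N4)
k = 1: no 1:1-free in-range split of k·385 and k·144 into factor pairs; take k = 2
k = 2: N1·N3 = 770 = 14·55, N2·N4 = 288 = 12·24
achieved = 14·55/(12·24) = 385/144; |achieved − target| = 0 ≤ 77/2880 ✓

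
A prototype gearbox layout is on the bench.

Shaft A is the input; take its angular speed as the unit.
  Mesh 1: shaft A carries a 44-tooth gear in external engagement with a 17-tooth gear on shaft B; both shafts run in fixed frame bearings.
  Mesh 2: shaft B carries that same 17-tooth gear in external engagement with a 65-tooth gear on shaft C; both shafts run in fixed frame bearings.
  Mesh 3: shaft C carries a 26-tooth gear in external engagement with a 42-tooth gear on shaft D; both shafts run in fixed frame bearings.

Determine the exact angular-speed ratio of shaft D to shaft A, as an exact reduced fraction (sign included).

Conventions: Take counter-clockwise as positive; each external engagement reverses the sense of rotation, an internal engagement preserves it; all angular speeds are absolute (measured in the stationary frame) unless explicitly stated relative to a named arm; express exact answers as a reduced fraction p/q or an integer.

class = fixed-axis compound train [3 meshes; 3 ratios multiply, 3 sense flips]
mesh 1 [44T→17T]: running ratio 44/17, sense −
mesh 2 [17T→65T]: running ratio 44/65, sense +
mesh 3 [26T→42T]: running ratio 44/105, sense −
ω_out/ω_in = -44/105

-44/105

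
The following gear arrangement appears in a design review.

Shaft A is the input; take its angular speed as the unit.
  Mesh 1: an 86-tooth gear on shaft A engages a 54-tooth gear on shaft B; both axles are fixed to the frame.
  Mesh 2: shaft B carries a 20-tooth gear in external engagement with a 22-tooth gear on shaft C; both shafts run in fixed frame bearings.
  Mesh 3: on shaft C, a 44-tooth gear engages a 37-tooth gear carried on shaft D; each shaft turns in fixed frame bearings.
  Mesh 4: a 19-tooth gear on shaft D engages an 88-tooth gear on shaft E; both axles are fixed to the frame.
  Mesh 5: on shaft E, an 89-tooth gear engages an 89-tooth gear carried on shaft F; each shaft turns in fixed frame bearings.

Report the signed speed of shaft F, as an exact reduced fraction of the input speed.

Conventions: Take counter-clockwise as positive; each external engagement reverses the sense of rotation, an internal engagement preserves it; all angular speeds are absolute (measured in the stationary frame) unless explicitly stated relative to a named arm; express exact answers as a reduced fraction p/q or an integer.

5-mesh fixed-axis compound train (all bearings frame-fixed)
mesh 1 [86T→54T]: |ω|/ω_in = 1×86/54 = 43/27, sense flips to −
mesh 2 [20T→22T]: |ω|/ω_in = (43/27)×20/22 = 430/297, sense flips to +
mesh 3 [44T→37T]: |ω|/ω_in = (430/297)×44/37 = 1720/999, sense flips to −
mesh 4 [19T→88T]: |ω|/ω_in = (1720/999)×19/88 = 4085/10989, sense flips to +
mesh 5 [89T→89T]: |ω|/ω_in = (4085/10989)×89/89 = 4085/10989, sense flips to −
signed output speed (× input speed) = -4085/10989

-4085/10989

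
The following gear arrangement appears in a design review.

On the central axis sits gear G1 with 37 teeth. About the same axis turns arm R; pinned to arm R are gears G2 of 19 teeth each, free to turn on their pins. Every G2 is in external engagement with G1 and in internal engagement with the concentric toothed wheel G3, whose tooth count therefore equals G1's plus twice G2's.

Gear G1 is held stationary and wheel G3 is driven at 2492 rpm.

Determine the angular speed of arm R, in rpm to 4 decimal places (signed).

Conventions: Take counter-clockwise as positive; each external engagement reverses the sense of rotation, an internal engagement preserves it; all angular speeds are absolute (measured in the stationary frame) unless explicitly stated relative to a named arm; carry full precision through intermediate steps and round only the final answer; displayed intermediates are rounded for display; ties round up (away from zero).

+1668.7500 rpm

topology: planetary set — G1 37T / G2 19T / G3 75T, arm = carrier (Willis)
normalise by the input: solve with ω_ring = 1, then scale by 2492 rpm
ring teeth: 37 + 2·19 = 75
37(ω_sun−ω_arm) = −75(ω_ring−ω_arm),  ω_sun = 0, ω_ring = 1
37(0−ω_arm) = −75(1−ω_arm)  ⇒  112·ω_arm = 75  ⇒  ω_arm = 75/112
scale: ω_arm = 75/112 × 2492 rpm = +1668.7500 rpm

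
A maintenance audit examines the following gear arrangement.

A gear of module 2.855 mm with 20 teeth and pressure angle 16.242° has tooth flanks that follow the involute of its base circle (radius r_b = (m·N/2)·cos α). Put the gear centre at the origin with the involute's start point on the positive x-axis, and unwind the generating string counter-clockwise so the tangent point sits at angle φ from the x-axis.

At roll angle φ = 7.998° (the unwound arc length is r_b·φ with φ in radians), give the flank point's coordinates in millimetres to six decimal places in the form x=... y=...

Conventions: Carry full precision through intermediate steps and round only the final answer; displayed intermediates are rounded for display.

x=27.676297 y=0.024804

recognized (one wheel, involute flank): single-mesh tooth geometry, m = 2.855, N = 20
pitch radius r_p = m·N/2 = 2.855·20/2 = 28.550000
base radius r_b = r_p·cos α = 28.550000·cos 16.242° = 27.410539
roll angle φ = 7.998° = 0.13959143 rad
x = r_b·(cos φ + φ·sin φ) = 27.676297
y = r_b·(sin φ − φ·cos φ) = 0.024804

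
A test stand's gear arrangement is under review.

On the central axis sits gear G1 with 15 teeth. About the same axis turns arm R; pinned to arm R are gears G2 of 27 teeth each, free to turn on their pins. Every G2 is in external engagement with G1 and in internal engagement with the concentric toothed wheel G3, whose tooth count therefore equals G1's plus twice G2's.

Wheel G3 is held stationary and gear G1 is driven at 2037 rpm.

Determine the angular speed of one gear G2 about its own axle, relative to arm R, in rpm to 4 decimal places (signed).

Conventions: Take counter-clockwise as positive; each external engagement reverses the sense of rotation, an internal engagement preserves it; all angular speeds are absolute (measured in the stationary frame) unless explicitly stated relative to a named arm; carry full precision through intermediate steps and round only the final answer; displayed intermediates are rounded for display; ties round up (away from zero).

-929.5833 rpm

recognized (axles ride arm R): planetary set, 15/27/69 teeth
normalise by the input: solve with ω_sun = 1, then scale by 2037 rpm
ring teeth: 15 + 2·27 = 69
15(ω_sun−ω_arm) = −69(ω_ring−ω_arm),  ω_ring = 0, ω_sun = 1
15(1−ω_arm) = −69(0−ω_arm)  ⇒  84·ω_arm = 15  ⇒  ω_arm = 5/28
sun–planet mesh: 15·(1−5/28) = −27·(ω_p−ω_arm)  ⇒  ω_p−ω_arm = -115/252
scale: ω_p−ω_arm = -115/252 × 2037 rpm = -929.5833 rpm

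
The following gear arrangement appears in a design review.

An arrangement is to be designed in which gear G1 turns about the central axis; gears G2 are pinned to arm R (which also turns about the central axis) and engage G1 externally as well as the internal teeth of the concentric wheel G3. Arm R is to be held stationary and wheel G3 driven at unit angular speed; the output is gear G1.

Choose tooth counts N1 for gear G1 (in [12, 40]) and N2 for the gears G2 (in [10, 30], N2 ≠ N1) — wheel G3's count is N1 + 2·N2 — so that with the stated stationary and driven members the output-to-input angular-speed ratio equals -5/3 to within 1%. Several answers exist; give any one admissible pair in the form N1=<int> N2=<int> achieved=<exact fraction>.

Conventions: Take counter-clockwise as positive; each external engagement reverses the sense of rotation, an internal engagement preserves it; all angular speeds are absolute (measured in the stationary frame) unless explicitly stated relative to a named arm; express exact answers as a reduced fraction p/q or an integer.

N1=30 N2=10 achieved=-5/3

topology: planetary set — design target -5/3, arm = carrier (Willis)
Willis with ω_arm = 0: ω_sun/ω_ring = −N3/N1; set equal to -5/3  ⇒  N3/N1 = −(-5/3) = 5/3
N3 = N1 + 2·N2  ⇒  N2/N1 = (N3/N1 − 1)/2 = (5/3 − 1)/2 = 1/3
smallest multiple with N1 ≥ 12 and N2 ≥ 10: k = 10  ⇒  N1 = 10·3 = 30, N2 = 10·1 = 10 (N1 ≤ 40, N2 ≤ 30, N2 ≠ N1 ✓), N3 = 30 + 2·10 = 50
check: −N3/N1 with N1 = 30, N3 = 50 gives -5/3; |achieved − target| = 0 ≤ 1/60 ✓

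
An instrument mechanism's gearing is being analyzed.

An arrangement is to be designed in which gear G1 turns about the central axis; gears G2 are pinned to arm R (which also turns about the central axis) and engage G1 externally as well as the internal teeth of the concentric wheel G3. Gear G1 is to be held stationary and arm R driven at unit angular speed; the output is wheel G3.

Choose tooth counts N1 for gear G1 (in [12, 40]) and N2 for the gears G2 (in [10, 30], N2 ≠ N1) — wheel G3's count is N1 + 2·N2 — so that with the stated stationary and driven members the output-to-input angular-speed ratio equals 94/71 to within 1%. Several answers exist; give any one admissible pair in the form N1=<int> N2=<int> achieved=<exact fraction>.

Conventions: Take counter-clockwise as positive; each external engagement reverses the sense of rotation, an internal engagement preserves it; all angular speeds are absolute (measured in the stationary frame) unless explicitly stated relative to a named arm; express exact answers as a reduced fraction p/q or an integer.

N1=23 N2=24 achieved=94/71

topology: planetary set — design target 94/71, arm = carrier (Willis)
Willis with ω_sun = 0: ω_ring/ω_arm = (N1+N3)/N3; set equal to 94/71  ⇒  N3/N1 = 1/(94/71 − 1) = 71/23
N3 = N1 + 2·N2  ⇒  N2/N1 = (N3/N1 − 1)/2 = (71/23 − 1)/2 = 24/23
smallest multiple with N1 ≥ 12 and N2 ≥ 10: k = 1  ⇒  N1 = 1·23 = 23, N2 = 1·24 = 24 (N1 ≤ 40, N2 ≤ 30, N2 ≠ N1 ✓), N3 = 23 + 2·24 = 71
check: (N1+N3)/N3 with N1 = 23, N3 = 71 gives 94/71; |achieved − target| = 0 ≤ 47/3550 ✓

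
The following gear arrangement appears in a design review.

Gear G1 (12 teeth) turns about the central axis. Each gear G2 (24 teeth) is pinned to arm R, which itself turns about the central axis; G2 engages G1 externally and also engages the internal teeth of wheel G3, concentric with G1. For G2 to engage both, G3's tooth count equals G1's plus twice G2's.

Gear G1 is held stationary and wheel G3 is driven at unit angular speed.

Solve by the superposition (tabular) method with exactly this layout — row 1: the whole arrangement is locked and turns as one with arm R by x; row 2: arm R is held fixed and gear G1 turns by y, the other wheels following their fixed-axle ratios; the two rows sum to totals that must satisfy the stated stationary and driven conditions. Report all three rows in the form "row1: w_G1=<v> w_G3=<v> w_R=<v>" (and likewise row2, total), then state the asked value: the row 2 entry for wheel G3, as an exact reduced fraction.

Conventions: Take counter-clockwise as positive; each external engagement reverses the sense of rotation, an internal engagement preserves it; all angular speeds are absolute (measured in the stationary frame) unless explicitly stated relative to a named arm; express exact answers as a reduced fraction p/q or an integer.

row1: w_G1=5/6 w_G3=5/6 w_R=5/6
row2: w_G1=-5/6 w_G3=1/6 w_R=0
total: w_G1=0 w_G3=1 w_R=5/6
asked value: 1/6

recognized (axles ride arm R): planetary set, 12/24/60 teeth
row 1 (train locked, turned with arm): all members turn x
superposition row 2 [arm held]: sun y, ring −(12/60)·y, arm 0
boundary: total ω_sun = x + y = 0 and total ω_ring = x − (12/60)·y = 1  ⇒  y = -5/6, x = 5/6
row 2 ring = −(12/60)·(-5/6) = 1/6
totals (row 1 + row 2): sun 5/6 + (-5/6) = 0, ring 5/6 + 1/6 = 1, arm 5/6 + 0 = 5/6
asked cell (row2, ring) = 1/6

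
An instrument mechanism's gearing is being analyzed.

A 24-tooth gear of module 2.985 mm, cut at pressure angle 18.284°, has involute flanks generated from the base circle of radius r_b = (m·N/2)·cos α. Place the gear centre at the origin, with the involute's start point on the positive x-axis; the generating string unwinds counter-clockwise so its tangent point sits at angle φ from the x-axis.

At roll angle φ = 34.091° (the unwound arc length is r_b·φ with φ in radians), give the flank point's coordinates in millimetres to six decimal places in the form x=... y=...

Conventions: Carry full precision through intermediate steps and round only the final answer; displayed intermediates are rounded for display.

topology: single-mesh involute geometry — m = 2.985, N = 24
pitch radius r_p = m·N/2 = 2.985·24/2 = 35.820000
base radius r_b = r_p·cos α = 35.820000·cos 18.284° = 34.011560
roll angle φ = 34.091° = 0.59500020 rad
x = r_b·(cos φ + φ·sin φ) = 39.509573
y = r_b·(sin φ − φ·cos φ) = 2.304639

x=39.509573 y=2.304639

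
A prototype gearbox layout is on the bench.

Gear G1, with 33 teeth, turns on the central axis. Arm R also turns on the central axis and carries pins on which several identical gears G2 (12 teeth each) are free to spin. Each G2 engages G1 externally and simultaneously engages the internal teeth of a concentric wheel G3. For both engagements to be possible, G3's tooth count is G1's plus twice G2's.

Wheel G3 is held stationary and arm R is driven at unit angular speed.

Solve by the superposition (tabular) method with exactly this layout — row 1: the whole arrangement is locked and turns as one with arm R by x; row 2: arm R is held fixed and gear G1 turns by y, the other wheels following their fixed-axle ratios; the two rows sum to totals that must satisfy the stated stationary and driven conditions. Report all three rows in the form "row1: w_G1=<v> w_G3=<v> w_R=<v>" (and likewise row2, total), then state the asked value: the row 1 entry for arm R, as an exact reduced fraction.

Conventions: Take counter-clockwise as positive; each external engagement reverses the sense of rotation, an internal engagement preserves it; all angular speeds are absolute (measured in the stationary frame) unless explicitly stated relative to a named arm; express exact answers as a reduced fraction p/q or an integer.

row1: w_G1=1 w_G3=1 w_R=1
row2: w_G1=19/11 w_G3=-1 w_R=0
total: w_G1=30/11 w_G3=0 w_R=1
asked value: 1

recognized (axles ride arm R): planetary set, 33/12/57 teeth
row 1 (train locked, turned with arm): all members turn x
row 2 (arm held, sun turns y): ω_ring = −(33/57)·y, ω_arm = 0
boundary: total ω_ring = x − (33/57)·y = 0 and total ω_arm = x = 1  ⇒  y = 19/11, x = 1
row 2 ring = −(33/57)·19/11 = -1
totals (row 1 + row 2): sun 1 + 19/11 = 30/11, ring 1 + (-1) = 0, arm 1 + 0 = 1
asked cell (row1, arm) = 1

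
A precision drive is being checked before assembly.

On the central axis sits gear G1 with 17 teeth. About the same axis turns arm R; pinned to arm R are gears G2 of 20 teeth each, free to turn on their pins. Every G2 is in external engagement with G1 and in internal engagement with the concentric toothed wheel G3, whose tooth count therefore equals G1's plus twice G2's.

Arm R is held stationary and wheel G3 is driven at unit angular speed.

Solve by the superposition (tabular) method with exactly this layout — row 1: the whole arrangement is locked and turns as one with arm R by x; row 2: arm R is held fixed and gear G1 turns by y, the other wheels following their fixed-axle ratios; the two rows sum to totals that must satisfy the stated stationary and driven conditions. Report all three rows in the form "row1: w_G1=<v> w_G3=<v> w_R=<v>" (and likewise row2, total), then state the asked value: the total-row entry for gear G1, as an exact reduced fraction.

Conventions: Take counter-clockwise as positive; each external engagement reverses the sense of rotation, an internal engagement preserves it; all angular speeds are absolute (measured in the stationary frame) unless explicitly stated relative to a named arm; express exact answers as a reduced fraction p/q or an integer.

topology: planetary set — G1 17T / G2 20T / G3 57T, arm = carrier (Willis)
superposition row 1 [locked train]: every member turns x
row 2: sun turns y, ring = −(17/57)·y, arm 0
boundary: total ω_arm = x = 0 and total ω_ring = x − (17/57)·y = 1  ⇒  y = -57/17, x = 0
row 2 ring = −(17/57)·(-57/17) = 1
totals (row 1 + row 2): sun 0 + (-57/17) = -57/17, ring 0 + 1 = 1, arm 0 + 0 = 0
asked cell (total, sun) = -57/17

row1: w_G1=0 w_G3=0 w_R=0
row2: w_G1=-57/17 w_G3=1 w_R=0
total: w_G1=-57/17 w_G3=1 w_R=0
asked value: -57/17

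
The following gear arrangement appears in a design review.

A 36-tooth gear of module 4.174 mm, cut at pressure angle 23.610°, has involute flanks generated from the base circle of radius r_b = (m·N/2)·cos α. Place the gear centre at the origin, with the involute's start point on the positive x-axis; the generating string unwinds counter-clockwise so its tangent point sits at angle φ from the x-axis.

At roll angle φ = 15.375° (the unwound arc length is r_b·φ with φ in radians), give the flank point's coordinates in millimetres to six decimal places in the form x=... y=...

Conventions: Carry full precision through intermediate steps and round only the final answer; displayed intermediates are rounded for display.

topology: single-mesh involute geometry — m = 4.174, N = 36
pitch radius r_p = m·N/2 = 4.174·36/2 = 75.132000
base radius r_b = r_p·cos α = 75.132000·cos 23.610° = 68.842914
roll angle φ = 15.375° = 0.26834437 rad
x = r_b·(cos φ + φ·sin φ) = 71.277115
y = r_b·(sin φ − φ·cos φ) = 0.440235

x=71.277115 y=0.440235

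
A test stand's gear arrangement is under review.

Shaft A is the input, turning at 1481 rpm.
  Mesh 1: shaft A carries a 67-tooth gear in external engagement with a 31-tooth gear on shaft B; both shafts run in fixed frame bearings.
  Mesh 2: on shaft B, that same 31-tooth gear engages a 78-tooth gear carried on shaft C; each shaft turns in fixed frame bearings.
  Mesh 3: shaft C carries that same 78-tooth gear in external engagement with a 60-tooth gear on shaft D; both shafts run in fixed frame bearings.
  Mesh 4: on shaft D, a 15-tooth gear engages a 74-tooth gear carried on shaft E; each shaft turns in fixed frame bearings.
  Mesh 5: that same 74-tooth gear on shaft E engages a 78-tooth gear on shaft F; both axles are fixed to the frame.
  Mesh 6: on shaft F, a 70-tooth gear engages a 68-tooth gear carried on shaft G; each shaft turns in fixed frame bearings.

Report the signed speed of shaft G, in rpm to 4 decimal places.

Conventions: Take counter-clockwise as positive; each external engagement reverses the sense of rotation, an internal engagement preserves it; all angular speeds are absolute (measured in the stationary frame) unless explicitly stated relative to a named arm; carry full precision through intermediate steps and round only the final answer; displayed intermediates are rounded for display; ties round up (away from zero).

+327.3892 rpm

recognized (7 fixed axles, 6 meshes): fixed-axis compound train
mesh 1 [67T→31T]: ω = 1481.0000×67/31 = 3200.8710 rpm, sense flips to −
mesh 2 [31T→78T]: ω = 3200.8710×31/78 = 1272.1410 rpm, sense flips to +
mesh 3 [78T→60T]: ω = 1272.1410×78/60 = 1653.7833 rpm, sense flips to −
mesh 4 [15T→74T]: ω = 1653.7833×15/74 = 335.2264 rpm, sense flips to +
mesh 5 [74T→78T]: ω = 335.2264×74/78 = 318.0353 rpm, sense flips to −
mesh 6 [70T→68T]: ω = 318.0353×70/68 = 327.3892 rpm, sense flips to +
signed output speed = +327.3892 rpm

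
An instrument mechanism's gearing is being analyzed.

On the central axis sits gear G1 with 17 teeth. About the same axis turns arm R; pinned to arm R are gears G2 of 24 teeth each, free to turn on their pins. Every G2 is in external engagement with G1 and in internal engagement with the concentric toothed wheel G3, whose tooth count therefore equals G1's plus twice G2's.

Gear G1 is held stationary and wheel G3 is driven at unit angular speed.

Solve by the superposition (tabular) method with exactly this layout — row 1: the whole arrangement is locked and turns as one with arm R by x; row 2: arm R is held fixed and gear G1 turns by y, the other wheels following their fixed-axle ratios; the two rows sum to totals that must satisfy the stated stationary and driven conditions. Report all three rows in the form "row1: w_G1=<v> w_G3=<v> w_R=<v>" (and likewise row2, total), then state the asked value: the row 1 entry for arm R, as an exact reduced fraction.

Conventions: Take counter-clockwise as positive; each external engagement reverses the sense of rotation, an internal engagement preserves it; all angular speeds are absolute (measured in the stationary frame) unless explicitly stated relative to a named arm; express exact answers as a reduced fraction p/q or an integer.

row1: w_G1=65/82 w_G3=65/82 w_R=65/82
row2: w_G1=-65/82 w_G3=17/82 w_R=0
total: w_G1=0 w_G3=1 w_R=65/82
asked value: 65/82

recognized (axles ride arm R): planetary set, 17/24/65 teeth
row 1: whole set turns with the arm by x
superposition row 2 [arm held]: sun y, ring −(17/65)·y, arm 0
boundary: total ω_sun = x + y = 0 and total ω_ring = x − (17/65)·y = 1  ⇒  y = -65/82, x = 65/82
row 2 ring = −(17/65)·(-65/82) = 17/82
totals (row 1 + row 2): sun 65/82 + (-65/82) = 0, ring 65/82 + 17/82 = 1, arm 65/82 + 0 = 65/82
asked cell (row1, arm) = 65/82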